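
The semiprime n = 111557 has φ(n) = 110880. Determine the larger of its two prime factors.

397

φ(n) = (p−1)(q−1) = n − (p+q) + 1, so p + q = 111557 − 110880 + 1 = 678.
p and q are the roots of t² − 678t + 111557 = 0.
Discriminant: 678² − 4·111557 = 459684 − 446228 = 13456; √13456 = 116.
q = (678 − 116)/2 = 281, p = (678 + 116)/2 = 397.
Check: 281 · 397 = 111557.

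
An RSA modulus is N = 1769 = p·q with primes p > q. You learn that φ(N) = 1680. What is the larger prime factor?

61

φ(n) = (p−1)(q−1) = n − (p+q) + 1, so p + q = 1769 − 1680 + 1 = 90.
p and q are the roots of t² − 90t + 1769 = 0.
Discriminant: 90² − 4·1769 = 8100 − 7076 = 1024; √1024 = 32.
q = (90 − 32)/2 = 29, p = (90 + 32)/2 = 61.
Check: 29 · 61 = 1769.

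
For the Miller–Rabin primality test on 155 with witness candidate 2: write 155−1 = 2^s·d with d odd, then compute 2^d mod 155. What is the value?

155 − 1 = 154 = 2^1 · 77, so d = 77.
2^1 ≡ 2 (mod 155)
2^2 ≡ 2^2 = 4 ≡ 4 (mod 155)
2^4 ≡ 4^2 = 16 ≡ 16 (mod 155)
2^8 ≡ 16^2 = 256 ≡ 101 (mod 155)
2^16 ≡ 101^2 = 10201 ≡ 126 (mod 155)
2^32 ≡ 126^2 = 15876 ≡ 66 (mod 155)
2^64 ≡ 66^2 = 4356 ≡ 16 (mod 155)
77 = 64 + 8 + 4 + 1 in binary powers of 2.
So 2^77 ≡ 16 · 101 · 16 · 2 ≡ 97 (mod 155).
Squaring chain: 97; never reaches −1, so base 2 is a Miller–Rabin witness that 155 is composite.

97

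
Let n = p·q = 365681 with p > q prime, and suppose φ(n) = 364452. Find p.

727

φ(n) = (p−1)(q−1) = n − (p+q) + 1, so p + q = 365681 − 364452 + 1 = 1230.
p and q are the roots of t² − 1230t + 365681 = 0.
Discriminant: 1230² − 4·365681 = 1512900 − 1462724 = 50176; √50176 = 224.
q = (1230 − 224)/2 = 503, p = (1230 + 224)/2 = 727.
Check: 503 · 727 = 365681.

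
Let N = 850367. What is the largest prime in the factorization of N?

850367 = 7 · 121481
121481 = 29 · 4189
4189 = 59 · 71
71 is prime.
So 850367 = 7 · 29 · 59 · 71; the largest prime factor is 71.

71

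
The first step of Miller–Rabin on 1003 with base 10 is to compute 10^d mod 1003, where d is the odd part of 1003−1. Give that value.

1003 − 1 = 1002 = 2^1 · 501, so d = 501.
10^1 ≡ 10 (mod 1003)
10^2 ≡ 10^2 = 100 ≡ 100 (mod 1003)
10^4 ≡ 100^2 = 10000 ≡ 973 (mod 1003)
10^8 ≡ 973^2 = 946729 ≡ 900 (mod 1003)
10^16 ≡ 900^2 = 810000 ≡ 579 (mod 1003)
10^32 ≡ 579^2 = 335241 ≡ 239 (mod 1003)
10^64 ≡ 239^2 = 57121 ≡ 953 (mod 1003)
10^128 ≡ 953^2 = 908209 ≡ 494 (mod 1003)
10^256 ≡ 494^2 = 244036 ≡ 307 (mod 1003)
501 = 256 + 128 + 64 + 32 + 16 + 4 + 1 in binary powers of 2.
So 10^501 ≡ 307 · 494 · 953 · 239 · 579 · 973 · 10 ≡ 516 (mod 1003).
Squaring chain: 516; never reaches −1, so base 10 is a Miller–Rabin witness that 1003 is composite.

516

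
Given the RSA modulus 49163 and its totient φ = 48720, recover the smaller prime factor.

φ(n) = (p−1)(q−1) = n − (p+q) + 1, so p + q = 49163 − 48720 + 1 = 444.
p and q are the roots of t² − 444t + 49163 = 0.
Discriminant: 444² − 4·49163 = 197136 − 196652 = 484; √484 = 22.
q = (444 − 22)/2 = 211, p = (444 + 22)/2 = 233.
Check: 211 · 233 = 49163.

211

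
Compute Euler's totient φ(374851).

349920

Factor: 374851 = 19 · 109 · 181.
φ(374851) = (19−1) · (109−1) · (181−1) = 18 · 108 · 180 = 349920.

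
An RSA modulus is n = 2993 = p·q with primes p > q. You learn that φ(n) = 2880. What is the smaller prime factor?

φ(n) = (p−1)(q−1) = n − (p+q) + 1, so p + q = 2993 − 2880 + 1 = 114.
p and q are the roots of t² − 114t + 2993 = 0.
Discriminant: 114² − 4·2993 = 12996 − 11972 = 1024; √1024 = 32.
q = (114 − 32)/2 = 41, p = (114 + 32)/2 = 73.
Check: 41 · 73 = 2993.

41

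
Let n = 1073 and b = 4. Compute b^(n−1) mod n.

4^1 ≡ 4 (mod 1073)
4^2 ≡ 4^2 = 16 ≡ 16 (mod 1073)
4^4 ≡ 16^2 = 256 ≡ 256 (mod 1073)
4^8 ≡ 256^2 = 65536 ≡ 83 (mod 1073)
4^16 ≡ 83^2 = 6889 ≡ 451 (mod 1073)
4^32 ≡ 451^2 = 203401 ≡ 604 (mod 1073)
4^64 ≡ 604^2 = 364816 ≡ 1069 (mod 1073)
4^128 ≡ 1069^2 = 1142761 ≡ 16 (mod 1073)
4^256 ≡ 16^2 = 256 ≡ 256 (mod 1073)
4^512 ≡ 256^2 = 65536 ≡ 83 (mod 1073)
4^1024 ≡ 83^2 = 6889 ≡ 451 (mod 1073)
1072 = 1024 + 32 + 16 in binary powers of 2.
So 4^1072 ≡ 451 · 604 · 451 ≡ 1069 (mod 1073).
Since 1069 ≠ 1, base 4 is a Fermat witness: 1073 is composite.

1069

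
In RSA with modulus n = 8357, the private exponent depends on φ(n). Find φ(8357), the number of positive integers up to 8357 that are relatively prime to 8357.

Factor: 8357 = 61 · 137.
φ(8357) = (61−1) · (137−1) = 60 · 136 = 8160.

8160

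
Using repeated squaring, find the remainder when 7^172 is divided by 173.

7^1 ≡ 7 (mod 173)
7^2 ≡ 7^2 = 49 ≡ 49 (mod 173)
7^4 ≡ 49^2 = 2401 ≡ 152 (mod 173)
7^8 ≡ 152^2 = 23104 ≡ 95 (mod 173)
7^16 ≡ 95^2 = 9025 ≡ 29 (mod 173)
7^32 ≡ 29^2 = 841 ≡ 149 (mod 173)
7^64 ≡ 149^2 = 22201 ≡ 57 (mod 173)
7^128 ≡ 57^2 = 3249 ≡ 135 (mod 173)
172 = 128 + 32 + 8 + 4 in binary powers of 2.
So 7^172 ≡ 135 · 149 · 95 · 152 ≡ 1 (mod 173).
Since the result is 1, base 7 gives no evidence that 173 is composite.

1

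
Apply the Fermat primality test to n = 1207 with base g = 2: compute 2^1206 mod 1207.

642

2^1 ≡ 2 (mod 1207)
2^2 ≡ 2^2 = 4 ≡ 4 (mod 1207)
2^4 ≡ 4^2 = 16 ≡ 16 (mod 1207)
2^8 ≡ 16^2 = 256 ≡ 256 (mod 1207)
2^16 ≡ 256^2 = 65536 ≡ 358 (mod 1207)
2^32 ≡ 358^2 = 128164 ≡ 222 (mod 1207)
2^64 ≡ 222^2 = 49284 ≡ 1004 (mod 1207)
2^128 ≡ 1004^2 = 1008016 ≡ 171 (mod 1207)
2^256 ≡ 171^2 = 29241 ≡ 273 (mod 1207)
2^512 ≡ 273^2 = 74529 ≡ 902 (mod 1207)
2^1024 ≡ 902^2 = 813604 ≡ 86 (mod 1207)
1206 = 1024 + 128 + 32 + 16 + 4 + 2 in binary powers of 2.
So 2^1206 ≡ 86 · 171 · 222 · 358 · 16 · 4 ≡ 642 (mod 1207).
Since 642 ≠ 1, base 2 is a Fermat witness: 1207 is composite.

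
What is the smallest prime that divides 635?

5

635 is odd.
Digit sum 14, not divisible by 3.
Ends in 5: divisible by 5.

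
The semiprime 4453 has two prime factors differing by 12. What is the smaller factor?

Since p = q + 12, we have 4453 = q(q + 12), so q² + 12q − 4453 = 0.
Discriminant: 12² + 4·4453 = 144 + 17812 = 17956; √17956 = 134.
q = (−12 + 134)/2 = 61, and p = q + 12 = 73.
Check: 61 · 73 = 4453.

61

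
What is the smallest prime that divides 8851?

53

8851 is odd.
Digit sum 22, not divisible by 3.
Ends in 1: not divisible by 5.
7: 8851 = 7·1264 + 3
11: 8851 = 11·804 + 7
13: 8851 = 13·680 + 11
17: 8851 = 17·520 + 11
19: 8851 = 19·465 + 16
23: 8851 = 23·384 + 19
29: 8851 = 29·305 + 6
31: 8851 = 31·285 + 16
37: 8851 = 37·239 + 8
41: 8851 = 41·215 + 36
43: 8851 = 43·205 + 36
47: 8851 = 47·188 + 15
53: 8851 = 53·167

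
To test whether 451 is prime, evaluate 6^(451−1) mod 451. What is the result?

6^1 ≡ 6 (mod 451)
6^2 ≡ 6^2 = 36 ≡ 36 (mod 451)
6^4 ≡ 36^2 = 1296 ≡ 394 (mod 451)
6^8 ≡ 394^2 = 155236 ≡ 92 (mod 451)
6^16 ≡ 92^2 = 8464 ≡ 346 (mod 451)
6^32 ≡ 346^2 = 119716 ≡ 201 (mod 451)
6^64 ≡ 201^2 = 40401 ≡ 262 (mod 451)
6^128 ≡ 262^2 = 68644 ≡ 92 (mod 451)
6^256 ≡ 92^2 = 8464 ≡ 346 (mod 451)
450 = 256 + 128 + 64 + 2 in binary powers of 2.
So 6^450 ≡ 346 · 92 · 262 · 36 ≡ 155 (mod 451).
Since 155 ≠ 1, base 6 is a Fermat witness: 451 is composite.

155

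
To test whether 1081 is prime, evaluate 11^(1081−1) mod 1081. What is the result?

581

11^1 ≡ 11 (mod 1081)
11^2 ≡ 11^2 = 121 ≡ 121 (mod 1081)
11^4 ≡ 121^2 = 14641 ≡ 588 (mod 1081)
11^8 ≡ 588^2 = 345744 ≡ 905 (mod 1081)
11^16 ≡ 905^2 = 819025 ≡ 708 (mod 1081)
11^32 ≡ 708^2 = 501264 ≡ 761 (mod 1081)
11^64 ≡ 761^2 = 579121 ≡ 786 (mod 1081)
11^128 ≡ 786^2 = 617796 ≡ 545 (mod 1081)
11^256 ≡ 545^2 = 297025 ≡ 831 (mod 1081)
11^512 ≡ 831^2 = 690561 ≡ 883 (mod 1081)
11^1024 ≡ 883^2 = 779689 ≡ 288 (mod 1081)
1080 = 1024 + 32 + 16 + 8 in binary powers of 2.
So 11^1080 ≡ 288 · 761 · 708 · 905 ≡ 581 (mod 1081).
Since 581 ≠ 1, base 11 is a Fermat witness: 1081 is composite.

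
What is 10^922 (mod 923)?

10^1 ≡ 10 (mod 923)
10^2 ≡ 10^2 = 100 ≡ 100 (mod 923)
10^4 ≡ 100^2 = 10000 ≡ 770 (mod 923)
10^8 ≡ 770^2 = 592900 ≡ 334 (mod 923)
10^16 ≡ 334^2 = 111556 ≡ 796 (mod 923)
10^32 ≡ 796^2 = 633616 ≡ 438 (mod 923)
10^64 ≡ 438^2 = 191844 ≡ 783 (mod 923)
10^128 ≡ 783^2 = 613089 ≡ 217 (mod 923)
10^256 ≡ 217^2 = 47089 ≡ 16 (mod 923)
10^512 ≡ 16^2 = 256 ≡ 256 (mod 923)
922 = 512 + 256 + 128 + 16 + 8 + 2 in binary powers of 2.
So 10^922 ≡ 256 · 16 · 217 · 796 · 334 · 100 ≡ 302 (mod 923).
Since 302 ≠ 1, base 10 is a Fermat witness: 923 is composite.

302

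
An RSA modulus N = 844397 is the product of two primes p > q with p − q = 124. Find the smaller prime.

Since p = q + 124, we have 844397 = q(q + 124), so q² + 124q − 844397 = 0.
Discriminant: 124² + 4·844397 = 15376 + 3377588 = 3392964; √3392964 = 1842.
q = (−124 + 1842)/2 = 859, and p = q + 124 = 983.
Check: 859 · 983 = 844397.

859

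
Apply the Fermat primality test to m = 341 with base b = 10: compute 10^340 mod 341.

67

10^1 ≡ 10 (mod 341)
10^2 ≡ 10^2 = 100 ≡ 100 (mod 341)
10^4 ≡ 100^2 = 10000 ≡ 111 (mod 341)
10^8 ≡ 111^2 = 12321 ≡ 45 (mod 341)
10^16 ≡ 45^2 = 2025 ≡ 320 (mod 341)
10^32 ≡ 320^2 = 102400 ≡ 100 (mod 341)
10^64 ≡ 100^2 = 10000 ≡ 111 (mod 341)
10^128 ≡ 111^2 = 12321 ≡ 45 (mod 341)
10^256 ≡ 45^2 = 2025 ≡ 320 (mod 341)
340 = 256 + 64 + 16 + 4 in binary powers of 2.
So 10^340 ≡ 320 · 111 · 320 · 111 ≡ 67 (mod 341).
Since 67 ≠ 1, base 10 is a Fermat witness: 341 is composite.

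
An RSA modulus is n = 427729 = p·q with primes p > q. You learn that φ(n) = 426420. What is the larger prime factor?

φ(n) = (p−1)(q−1) = n − (p+q) + 1, so p + q = 427729 − 426420 + 1 = 1310.
p and q are the roots of t² − 1310t + 427729 = 0.
Discriminant: 1310² − 4·427729 = 1716100 − 1710916 = 5184; √5184 = 72.
q = (1310 − 72)/2 = 619, p = (1310 + 72)/2 = 691.
Check: 619 · 691 = 427729.

691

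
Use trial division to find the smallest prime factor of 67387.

67387 is odd.
Digit sum 31, not divisible by 3.
Ends in 7: not divisible by 5.
7: 67387 = 7·9626 + 5
11: 67387 = 11·6126 + 1
13: 67387 = 13·5183 + 8
17: 67387 = 17·3963 + 16
19: 67387 = 19·3546 + 13
23: 67387 = 23·2929 + 20
29: 67387 = 29·2323 + 20
31: 67387 = 31·2173 + 24
37: 67387 = 37·1821 + 10
41: 67387 = 41·1643 + 24
43: 67387 = 43·1567 + 6
47: 67387 = 47·1433 + 36
53: 67387 = 53·1271 + 24
59: 67387 = 59·1142 + 9
61: 67387 = 61·1104 + 43
67: 67387 = 67·1005 + 52
71: 67387 = 71·949 + 8
73: 67387 = 73·923 + 8
79: 67387 = 79·853

79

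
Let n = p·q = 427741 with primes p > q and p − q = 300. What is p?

Since p = q + 300, we have 427741 = q(q + 300), so q² + 300q − 427741 = 0.
Discriminant: 300² + 4·427741 = 90000 + 1710964 = 1800964; √1800964 = 1342.
q = (−300 + 1342)/2 = 521, and p = q + 300 = 821.
Check: 521 · 821 = 427741.

821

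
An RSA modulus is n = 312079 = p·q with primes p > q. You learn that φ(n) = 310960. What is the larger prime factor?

φ(n) = (p−1)(q−1) = n − (p+q) + 1, so p + q = 312079 − 310960 + 1 = 1120.
p and q are the roots of t² − 1120t + 312079 = 0.
Discriminant: 1120² − 4·312079 = 1254400 − 1248316 = 6084; √6084 = 78.
q = (1120 − 78)/2 = 521, p = (1120 + 78)/2 = 599.
Check: 521 · 599 = 312079.

599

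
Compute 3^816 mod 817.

3^1 ≡ 3 (mod 817)
3^2 ≡ 3^2 = 9 ≡ 9 (mod 817)
3^4 ≡ 9^2 = 81 ≡ 81 (mod 817)
3^8 ≡ 81^2 = 6561 ≡ 25 (mod 817)
3^16 ≡ 25^2 = 625 ≡ 625 (mod 817)
3^32 ≡ 625^2 = 390625 ≡ 99 (mod 817)
3^64 ≡ 99^2 = 9801 ≡ 814 (mod 817)
3^128 ≡ 814^2 = 662596 ≡ 9 (mod 817)
3^256 ≡ 9^2 = 81 ≡ 81 (mod 817)
3^512 ≡ 81^2 = 6561 ≡ 25 (mod 817)
816 = 512 + 256 + 32 + 16 in binary powers of 2.
So 3^816 ≡ 25 · 81 · 99 · 625 ≡ 121 (mod 817).
Since 121 ≠ 1, base 3 is a Fermat witness: 817 is composite.

121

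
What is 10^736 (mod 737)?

23

10^1 ≡ 10 (mod 737)
10^2 ≡ 10^2 = 100 ≡ 100 (mod 737)
10^4 ≡ 100^2 = 10000 ≡ 419 (mod 737)
10^8 ≡ 419^2 = 175561 ≡ 155 (mod 737)
10^16 ≡ 155^2 = 24025 ≡ 441 (mod 737)
10^32 ≡ 441^2 = 194481 ≡ 650 (mod 737)
10^64 ≡ 650^2 = 422500 ≡ 199 (mod 737)
10^128 ≡ 199^2 = 39601 ≡ 540 (mod 737)
10^256 ≡ 540^2 = 291600 ≡ 485 (mod 737)
10^512 ≡ 485^2 = 235225 ≡ 122 (mod 737)
736 = 512 + 128 + 64 + 32 in binary powers of 2.
So 10^736 ≡ 122 · 540 · 199 · 650 ≡ 23 (mod 737).
Since 23 ≠ 1, base 10 is a Fermat witness: 737 is composite.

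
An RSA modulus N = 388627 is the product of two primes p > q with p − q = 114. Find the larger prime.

Since p = q + 114, we have 388627 = q(q + 114), so q² + 114q − 388627 = 0.
Discriminant: 114² + 4·388627 = 12996 + 1554508 = 1567504; √1567504 = 1252.
q = (−114 + 1252)/2 = 569, and p = q + 114 = 683.
Check: 569 · 683 = 388627.

683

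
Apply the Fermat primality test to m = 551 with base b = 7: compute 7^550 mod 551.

197

7^1 ≡ 7 (mod 551)
7^2 ≡ 7^2 = 49 ≡ 49 (mod 551)
7^4 ≡ 49^2 = 2401 ≡ 197 (mod 551)
7^8 ≡ 197^2 = 38809 ≡ 239 (mod 551)
7^16 ≡ 239^2 = 57121 ≡ 368 (mod 551)
7^32 ≡ 368^2 = 135424 ≡ 429 (mod 551)
7^64 ≡ 429^2 = 184041 ≡ 7 (mod 551)
7^128 ≡ 7^2 = 49 ≡ 49 (mod 551)
7^256 ≡ 49^2 = 2401 ≡ 197 (mod 551)
7^512 ≡ 197^2 = 38809 ≡ 239 (mod 551)
550 = 512 + 32 + 4 + 2 in binary powers of 2.
So 7^550 ≡ 239 · 429 · 197 · 49 ≡ 197 (mod 551).
Since 197 ≠ 1, base 7 is a Fermat witness: 551 is composite.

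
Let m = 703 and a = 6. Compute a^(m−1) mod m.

6^1 ≡ 6 (mod 703)
6^2 ≡ 6^2 = 36 ≡ 36 (mod 703)
6^4 ≡ 36^2 = 1296 ≡ 593 (mod 703)
6^8 ≡ 593^2 = 351649 ≡ 149 (mod 703)
6^16 ≡ 149^2 = 22201 ≡ 408 (mod 703)
6^32 ≡ 408^2 = 166464 ≡ 556 (mod 703)
6^64 ≡ 556^2 = 309136 ≡ 519 (mod 703)
6^128 ≡ 519^2 = 269361 ≡ 112 (mod 703)
6^256 ≡ 112^2 = 12544 ≡ 593 (mod 703)
6^512 ≡ 593^2 = 351649 ≡ 149 (mod 703)
702 = 512 + 128 + 32 + 16 + 8 + 4 + 2 in binary powers of 2.
So 6^702 ≡ 149 · 112 · 556 · 408 · 149 · 593 · 36 ≡ 628 (mod 703).
Since 628 ≠ 1, base 6 is a Fermat witness: 703 is composite.

628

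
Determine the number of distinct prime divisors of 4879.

4879 = 7 · 697
697 = 17 · 41
4879 = 7 · 17 · 41, which has 3 distinct prime factors.

3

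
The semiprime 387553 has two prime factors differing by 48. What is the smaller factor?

599

Since p = q + 48, we have 387553 = q(q + 48), so q² + 48q − 387553 = 0.
Discriminant: 48² + 4·387553 = 2304 + 1550212 = 1552516; √1552516 = 1246.
q = (−48 + 1246)/2 = 599, and p = q + 48 = 647.
Check: 599 · 647 = 387553.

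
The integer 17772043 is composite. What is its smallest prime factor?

17772043 is odd.
Digit sum 31, not divisible by 3.
Ends in 3: not divisible by 5.
7: 17772043 = 7·2538863 + 2
11: 17772043 = 11·1615640 + 3
13: 17772043 = 13·1367080 + 3
17: 17772043 = 17·1045414 + 5
19: 17772043 = 19·935370 + 13
23: 17772043 = 23·772697 + 12
29: 17772043 = 29·612829 + 2
31: 17772043 = 31·573291 + 22
37: 17772043 = 37·480325 + 18
41: 17772043 = 41·433464 + 19
43: 17772043 = 43·413303 + 14
47: 17772043 = 47·378128 + 27
53: 17772043 = 53·335321 + 30
59: 17772043 = 59·301221 + 4
61: 17772043 = 61·291344 + 59
67: 17772043 = 67·265254 + 25
71: 17772043 = 71·250310 + 33
73: 17772043 = 73·243452 + 47
79: 17772043 = 79·224962 + 45
83: 17772043 = 83·214121

83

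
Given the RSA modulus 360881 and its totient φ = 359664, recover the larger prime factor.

φ(n) = (p−1)(q−1) = n − (p+q) + 1, so p + q = 360881 − 359664 + 1 = 1218.
p and q are the roots of t² − 1218t + 360881 = 0.
Discriminant: 1218² − 4·360881 = 1483524 − 1443524 = 40000; √40000 = 200.
q = (1218 − 200)/2 = 509, p = (1218 + 200)/2 = 709.
Check: 509 · 709 = 360881.

709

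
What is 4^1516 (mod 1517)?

1144

4^1 ≡ 4 (mod 1517)
4^2 ≡ 4^2 = 16 ≡ 16 (mod 1517)
4^4 ≡ 16^2 = 256 ≡ 256 (mod 1517)
4^8 ≡ 256^2 = 65536 ≡ 305 (mod 1517)
4^16 ≡ 305^2 = 93025 ≡ 488 (mod 1517)
4^32 ≡ 488^2 = 238144 ≡ 1492 (mod 1517)
4^64 ≡ 1492^2 = 2226064 ≡ 625 (mod 1517)
4^128 ≡ 625^2 = 390625 ≡ 756 (mod 1517)
4^256 ≡ 756^2 = 571536 ≡ 1144 (mod 1517)
4^512 ≡ 1144^2 = 1308736 ≡ 1082 (mod 1517)
4^1024 ≡ 1082^2 = 1170724 ≡ 1117 (mod 1517)
1516 = 1024 + 256 + 128 + 64 + 32 + 8 + 4 in binary powers of 2.
So 4^1516 ≡ 1117 · 1144 · 756 · 625 · 1492 · 305 · 256 ≡ 1144 (mod 1517).
Since 1144 ≠ 1, base 4 is a Fermat witness: 1517 is composite.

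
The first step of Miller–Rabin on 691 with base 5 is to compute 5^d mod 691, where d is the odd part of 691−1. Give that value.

1

691 − 1 = 690 = 2^1 · 345, so d = 345.
5^1 ≡ 5 (mod 691)
5^2 ≡ 5^2 = 25 ≡ 25 (mod 691)
5^4 ≡ 25^2 = 625 ≡ 625 (mod 691)
5^8 ≡ 625^2 = 390625 ≡ 210 (mod 691)
5^16 ≡ 210^2 = 44100 ≡ 567 (mod 691)
5^32 ≡ 567^2 = 321489 ≡ 174 (mod 691)
5^64 ≡ 174^2 = 30276 ≡ 563 (mod 691)
5^128 ≡ 563^2 = 316969 ≡ 491 (mod 691)
5^256 ≡ 491^2 = 241081 ≡ 613 (mod 691)
345 = 256 + 64 + 16 + 8 + 1 in binary powers of 2.
So 5^345 ≡ 613 · 563 · 567 · 210 · 5 ≡ 1 (mod 691).
Since 5^d ≡ 1 (mod 691), base 5 does not prove 691 composite.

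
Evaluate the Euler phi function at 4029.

Factor: 4029 = 3 · 17 · 79.
φ(4029) = (3−1) · (17−1) · (79−1) = 2 · 16 · 78 = 2496.

2496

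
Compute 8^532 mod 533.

8^1 ≡ 8 (mod 533)
8^2 ≡ 8^2 = 64 ≡ 64 (mod 533)
8^4 ≡ 64^2 = 4096 ≡ 365 (mod 533)
8^8 ≡ 365^2 = 133225 ≡ 508 (mod 533)
8^16 ≡ 508^2 = 258064 ≡ 92 (mod 533)
8^32 ≡ 92^2 = 8464 ≡ 469 (mod 533)
8^64 ≡ 469^2 = 219961 ≡ 365 (mod 533)
8^128 ≡ 365^2 = 133225 ≡ 508 (mod 533)
8^256 ≡ 508^2 = 258064 ≡ 92 (mod 533)
8^512 ≡ 92^2 = 8464 ≡ 469 (mod 533)
532 = 512 + 16 + 4 in binary powers of 2.
So 8^532 ≡ 469 · 92 · 365 ≡ 469 (mod 533).
Since 469 ≠ 1, base 8 is a Fermat witness: 533 is composite.

469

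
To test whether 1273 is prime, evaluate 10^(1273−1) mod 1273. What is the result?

10^1 ≡ 10 (mod 1273)
10^2 ≡ 10^2 = 100 ≡ 100 (mod 1273)
10^4 ≡ 100^2 = 10000 ≡ 1089 (mod 1273)
10^8 ≡ 1089^2 = 1185921 ≡ 758 (mod 1273)
10^16 ≡ 758^2 = 574564 ≡ 441 (mod 1273)
10^32 ≡ 441^2 = 194481 ≡ 985 (mod 1273)
10^64 ≡ 985^2 = 970225 ≡ 199 (mod 1273)
10^128 ≡ 199^2 = 39601 ≡ 138 (mod 1273)
10^256 ≡ 138^2 = 19044 ≡ 1222 (mod 1273)
10^512 ≡ 1222^2 = 1493284 ≡ 55 (mod 1273)
10^1024 ≡ 55^2 = 3025 ≡ 479 (mod 1273)
1272 = 1024 + 128 + 64 + 32 + 16 + 8 in binary powers of 2.
So 10^1272 ≡ 479 · 138 · 199 · 985 · 441 · 758 ≡ 349 (mod 1273).
Since 349 ≠ 1, base 10 is a Fermat witness: 1273 is composite.

349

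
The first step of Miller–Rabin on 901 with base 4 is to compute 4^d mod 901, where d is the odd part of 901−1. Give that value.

327

901 − 1 = 900 = 2^2 · 225, so d = 225.
4^1 ≡ 4 (mod 901)
4^2 ≡ 4^2 = 16 ≡ 16 (mod 901)
4^4 ≡ 16^2 = 256 ≡ 256 (mod 901)
4^8 ≡ 256^2 = 65536 ≡ 664 (mod 901)
4^16 ≡ 664^2 = 440896 ≡ 307 (mod 901)
4^32 ≡ 307^2 = 94249 ≡ 545 (mod 901)
4^64 ≡ 545^2 = 297025 ≡ 596 (mod 901)
4^128 ≡ 596^2 = 355216 ≡ 222 (mod 901)
225 = 128 + 64 + 32 + 1 in binary powers of 2.
So 4^225 ≡ 222 · 596 · 545 · 4 ≡ 327 (mod 901).
Squaring chain: 327 → 611; never reaches −1, so base 4 is a Miller–Rabin witness that 901 is composite.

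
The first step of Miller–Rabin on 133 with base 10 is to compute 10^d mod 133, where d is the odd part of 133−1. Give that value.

27

133 − 1 = 132 = 2^2 · 33, so d = 33.
10^1 ≡ 10 (mod 133)
10^2 ≡ 10^2 = 100 ≡ 100 (mod 133)
10^4 ≡ 100^2 = 10000 ≡ 25 (mod 133)
10^8 ≡ 25^2 = 625 ≡ 93 (mod 133)
10^16 ≡ 93^2 = 8649 ≡ 4 (mod 133)
10^32 ≡ 4^2 = 16 ≡ 16 (mod 133)
33 = 32 + 1 in binary powers of 2.
So 10^33 ≡ 16 · 10 ≡ 27 (mod 133).
Squaring chain: 27 → 64; never reaches −1, so base 10 is a Miller–Rabin witness that 133 is composite.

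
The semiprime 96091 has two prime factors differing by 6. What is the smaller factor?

307

Since p = q + 6, we have 96091 = q(q + 6), so q² + 6q − 96091 = 0.
Discriminant: 6² + 4·96091 = 36 + 384364 = 384400; √384400 = 620.
q = (−6 + 620)/2 = 307, and p = q + 6 = 313.
Check: 307 · 313 = 96091.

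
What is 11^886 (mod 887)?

1

11^1 ≡ 11 (mod 887)
11^2 ≡ 11^2 = 121 ≡ 121 (mod 887)
11^4 ≡ 121^2 = 14641 ≡ 449 (mod 887)
11^8 ≡ 449^2 = 201601 ≡ 252 (mod 887)
11^16 ≡ 252^2 = 63504 ≡ 527 (mod 887)
11^32 ≡ 527^2 = 277729 ≡ 98 (mod 887)
11^64 ≡ 98^2 = 9604 ≡ 734 (mod 887)
11^128 ≡ 734^2 = 538756 ≡ 347 (mod 887)
11^256 ≡ 347^2 = 120409 ≡ 664 (mod 887)
11^512 ≡ 664^2 = 440896 ≡ 57 (mod 887)
886 = 512 + 256 + 64 + 32 + 16 + 4 + 2 in binary powers of 2.
So 11^886 ≡ 57 · 664 · 734 · 98 · 527 · 449 · 121 ≡ 1 (mod 887).
Since the result is 1, base 11 gives no evidence that 887 is composite.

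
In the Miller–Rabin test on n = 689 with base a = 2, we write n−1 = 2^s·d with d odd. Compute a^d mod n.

50

689 − 1 = 688 = 2^4 · 43, so d = 43.
2^1 ≡ 2 (mod 689)
2^2 ≡ 2^2 = 4 ≡ 4 (mod 689)
2^4 ≡ 4^2 = 16 ≡ 16 (mod 689)
2^8 ≡ 16^2 = 256 ≡ 256 (mod 689)
2^16 ≡ 256^2 = 65536 ≡ 81 (mod 689)
2^32 ≡ 81^2 = 6561 ≡ 360 (mod 689)
43 = 32 + 8 + 2 + 1 in binary powers of 2.
So 2^43 ≡ 360 · 256 · 4 · 2 ≡ 50 (mod 689).
Squaring chain: 50 → 433 → 81 → 360; never reaches −1, so base 2 is a Miller–Rabin witness that 689 is composite.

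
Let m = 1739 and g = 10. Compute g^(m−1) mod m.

10^1 ≡ 10 (mod 1739)
10^2 ≡ 10^2 = 100 ≡ 100 (mod 1739)
10^4 ≡ 100^2 = 10000 ≡ 1305 (mod 1739)
10^8 ≡ 1305^2 = 1703025 ≡ 544 (mod 1739)
10^16 ≡ 544^2 = 295936 ≡ 306 (mod 1739)
10^32 ≡ 306^2 = 93636 ≡ 1469 (mod 1739)
10^64 ≡ 1469^2 = 2157961 ≡ 1601 (mod 1739)
10^128 ≡ 1601^2 = 2563201 ≡ 1654 (mod 1739)
10^256 ≡ 1654^2 = 2735716 ≡ 269 (mod 1739)
10^512 ≡ 269^2 = 72361 ≡ 1062 (mod 1739)
10^1024 ≡ 1062^2 = 1127844 ≡ 972 (mod 1739)
1738 = 1024 + 512 + 128 + 64 + 8 + 2 in binary powers of 2.
So 10^1738 ≡ 972 · 1062 · 1654 · 1601 · 544 · 100 ≡ 1231 (mod 1739).
Since 1231 ≠ 1, base 10 is a Fermat witness: 1739 is composite.

1231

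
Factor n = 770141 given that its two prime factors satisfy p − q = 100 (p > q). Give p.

929

Since p = q + 100, we have 770141 = q(q + 100), so q² + 100q − 770141 = 0.
Discriminant: 100² + 4·770141 = 10000 + 3080564 = 3090564; √3090564 = 1758.
q = (−100 + 1758)/2 = 829, and p = q + 100 = 929.
Check: 829 · 929 = 770141.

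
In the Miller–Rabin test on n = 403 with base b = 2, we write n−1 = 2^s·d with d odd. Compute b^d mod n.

403 − 1 = 402 = 2^1 · 201, so d = 201.
2^1 ≡ 2 (mod 403)
2^2 ≡ 2^2 = 4 ≡ 4 (mod 403)
2^4 ≡ 4^2 = 16 ≡ 16 (mod 403)
2^8 ≡ 16^2 = 256 ≡ 256 (mod 403)
2^16 ≡ 256^2 = 65536 ≡ 250 (mod 403)
2^32 ≡ 250^2 = 62500 ≡ 35 (mod 403)
2^64 ≡ 35^2 = 1225 ≡ 16 (mod 403)
2^128 ≡ 16^2 = 256 ≡ 256 (mod 403)
201 = 128 + 64 + 8 + 1 in binary powers of 2.
So 2^201 ≡ 256 · 16 · 256 · 2 ≡ 343 (mod 403).
Squaring chain: 343; never reaches −1, so base 2 is a Miller–Rabin witness that 403 is composite.

343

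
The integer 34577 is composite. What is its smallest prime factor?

71

34577 is odd.
Digit sum 26, not divisible by 3.
Ends in 7: not divisible by 5.
7: 34577 = 7·4939 + 4
11: 34577 = 11·3143 + 4
13: 34577 = 13·2659 + 10
17: 34577 = 17·2033 + 16
19: 34577 = 19·1819 + 16
23: 34577 = 23·1503 + 8
29: 34577 = 29·1192 + 9
31: 34577 = 31·1115 + 12
37: 34577 = 37·934 + 19
41: 34577 = 41·843 + 14
43: 34577 = 43·804 + 5
47: 34577 = 47·735 + 32
53: 34577 = 53·652 + 21
59: 34577 = 59·586 + 3
61: 34577 = 61·566 + 51
67: 34577 = 67·516 + 5
71: 34577 = 71·487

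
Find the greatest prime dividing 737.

67

737 = 11 · 67
67 is prime.
So 737 = 11 · 67; the largest prime factor is 67.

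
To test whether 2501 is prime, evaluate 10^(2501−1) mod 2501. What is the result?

657

10^1 ≡ 10 (mod 2501)
10^2 ≡ 10^2 = 100 ≡ 100 (mod 2501)
10^4 ≡ 100^2 = 10000 ≡ 2497 (mod 2501)
10^8 ≡ 2497^2 = 6235009 ≡ 16 (mod 2501)
10^16 ≡ 16^2 = 256 ≡ 256 (mod 2501)
10^32 ≡ 256^2 = 65536 ≡ 510 (mod 2501)
10^64 ≡ 510^2 = 260100 ≡ 2497 (mod 2501)
10^128 ≡ 2497^2 = 6235009 ≡ 16 (mod 2501)
10^256 ≡ 16^2 = 256 ≡ 256 (mod 2501)
10^512 ≡ 256^2 = 65536 ≡ 510 (mod 2501)
10^1024 ≡ 510^2 = 260100 ≡ 2497 (mod 2501)
10^2048 ≡ 2497^2 = 6235009 ≡ 16 (mod 2501)
2500 = 2048 + 256 + 128 + 64 + 4 in binary powers of 2.
So 10^2500 ≡ 16 · 256 · 16 · 2497 · 2497 ≡ 657 (mod 2501).
Since 657 ≠ 1, base 10 is a Fermat witness: 2501 is composite.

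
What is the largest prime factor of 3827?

3827 = 43 · 89
89 is prime.
So 3827 = 43 · 89; the largest prime factor is 89.

89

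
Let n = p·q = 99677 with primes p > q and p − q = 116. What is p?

379

Since p = q + 116, we have 99677 = q(q + 116), so q² + 116q − 99677 = 0.
Discriminant: 116² + 4·99677 = 13456 + 398708 = 412164; √412164 = 642.
q = (−116 + 642)/2 = 263, and p = q + 116 = 379.
Check: 263 · 379 = 99677.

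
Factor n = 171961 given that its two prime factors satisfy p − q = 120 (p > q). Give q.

359

Since p = q + 120, we have 171961 = q(q + 120), so q² + 120q − 171961 = 0.
Discriminant: 120² + 4·171961 = 14400 + 687844 = 702244; √702244 = 838.
q = (−120 + 838)/2 = 359, and p = q + 120 = 479.
Check: 359 · 479 = 171961.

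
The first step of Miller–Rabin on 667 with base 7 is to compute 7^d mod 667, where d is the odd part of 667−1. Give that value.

667 − 1 = 666 = 2^1 · 333, so d = 333.
7^1 ≡ 7 (mod 667)
7^2 ≡ 7^2 = 49 ≡ 49 (mod 667)
7^4 ≡ 49^2 = 2401 ≡ 400 (mod 667)
7^8 ≡ 400^2 = 160000 ≡ 587 (mod 667)
7^16 ≡ 587^2 = 344569 ≡ 397 (mod 667)
7^32 ≡ 397^2 = 157609 ≡ 197 (mod 667)
7^64 ≡ 197^2 = 38809 ≡ 123 (mod 667)
7^128 ≡ 123^2 = 15129 ≡ 455 (mod 667)
7^256 ≡ 455^2 = 207025 ≡ 255 (mod 667)
333 = 256 + 64 + 8 + 4 + 1 in binary powers of 2.
So 7^333 ≡ 255 · 123 · 587 · 400 · 7 ≡ 458 (mod 667).
Squaring chain: 458; never reaches −1, so base 7 is a Miller–Rabin witness that 667 is composite.

458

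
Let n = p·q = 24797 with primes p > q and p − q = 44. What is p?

181

Since p = q + 44, we have 24797 = q(q + 44), so q² + 44q − 24797 = 0.
Discriminant: 44² + 4·24797 = 1936 + 99188 = 101124; √101124 = 318.
q = (−44 + 318)/2 = 137, and p = q + 44 = 181.
Check: 137 · 181 = 24797.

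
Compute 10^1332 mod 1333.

686

10^1 ≡ 10 (mod 1333)
10^2 ≡ 10^2 = 100 ≡ 100 (mod 1333)
10^4 ≡ 100^2 = 10000 ≡ 669 (mod 1333)
10^8 ≡ 669^2 = 447561 ≡ 1006 (mod 1333)
10^16 ≡ 1006^2 = 1012036 ≡ 289 (mod 1333)
10^32 ≡ 289^2 = 83521 ≡ 875 (mod 1333)
10^64 ≡ 875^2 = 765625 ≡ 483 (mod 1333)
10^128 ≡ 483^2 = 233289 ≡ 14 (mod 1333)
10^256 ≡ 14^2 = 196 ≡ 196 (mod 1333)
10^512 ≡ 196^2 = 38416 ≡ 1092 (mod 1333)
10^1024 ≡ 1092^2 = 1192464 ≡ 762 (mod 1333)
1332 = 1024 + 256 + 32 + 16 + 4 in binary powers of 2.
So 10^1332 ≡ 762 · 196 · 875 · 289 · 669 ≡ 686 (mod 1333).
Since 686 ≠ 1, base 10 is a Fermat witness: 1333 is composite.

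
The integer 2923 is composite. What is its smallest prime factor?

37

2923 is odd.
Digit sum 16, not divisible by 3.
Ends in 3: not divisible by 5.
7: 2923 = 7·417 + 4
11: 2923 = 11·265 + 8
13: 2923 = 13·224 + 11
17: 2923 = 17·171 + 16
19: 2923 = 19·153 + 16
23: 2923 = 23·127 + 2
29: 2923 = 29·100 + 23
31: 2923 = 31·94 + 9
37: 2923 = 37·79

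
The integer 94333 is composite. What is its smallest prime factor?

17

94333 is odd.
Digit sum 22, not divisible by 3.
Ends in 3: not divisible by 5.
7: 94333 = 7·13476 + 1
11: 94333 = 11·8575 + 8
13: 94333 = 13·7256 + 5
17: 94333 = 17·5549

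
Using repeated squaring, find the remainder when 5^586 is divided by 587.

1

5^1 ≡ 5 (mod 587)
5^2 ≡ 5^2 = 25 ≡ 25 (mod 587)
5^4 ≡ 25^2 = 625 ≡ 38 (mod 587)
5^8 ≡ 38^2 = 1444 ≡ 270 (mod 587)
5^16 ≡ 270^2 = 72900 ≡ 112 (mod 587)
5^32 ≡ 112^2 = 12544 ≡ 217 (mod 587)
5^64 ≡ 217^2 = 47089 ≡ 129 (mod 587)
5^128 ≡ 129^2 = 16641 ≡ 205 (mod 587)
5^256 ≡ 205^2 = 42025 ≡ 348 (mod 587)
5^512 ≡ 348^2 = 121104 ≡ 182 (mod 587)
586 = 512 + 64 + 8 + 2 in binary powers of 2.
So 5^586 ≡ 182 · 129 · 270 · 25 ≡ 1 (mod 587).
Since the result is 1, base 5 gives no evidence that 587 is composite.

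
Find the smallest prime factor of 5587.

37

5587 is odd.
Digit sum 25, not divisible by 3.
Ends in 7: not divisible by 5.
7: 5587 = 7·798 + 1
11: 5587 = 11·507 + 10
13: 5587 = 13·429 + 10
17: 5587 = 17·328 + 11
19: 5587 = 19·294 + 1
23: 5587 = 23·242 + 21
29: 5587 = 29·192 + 19
31: 5587 = 31·180 + 7
37: 5587 = 37·151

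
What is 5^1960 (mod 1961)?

5^1 ≡ 5 (mod 1961)
5^2 ≡ 5^2 = 25 ≡ 25 (mod 1961)
5^4 ≡ 25^2 = 625 ≡ 625 (mod 1961)
5^8 ≡ 625^2 = 390625 ≡ 386 (mod 1961)
5^16 ≡ 386^2 = 148996 ≡ 1921 (mod 1961)
5^32 ≡ 1921^2 = 3690241 ≡ 1600 (mod 1961)
5^64 ≡ 1600^2 = 2560000 ≡ 895 (mod 1961)
5^128 ≡ 895^2 = 801025 ≡ 937 (mod 1961)
5^256 ≡ 937^2 = 877969 ≡ 1402 (mod 1961)
5^512 ≡ 1402^2 = 1965604 ≡ 682 (mod 1961)
5^1024 ≡ 682^2 = 465124 ≡ 367 (mod 1961)
1960 = 1024 + 512 + 256 + 128 + 32 + 8 in binary powers of 2.
So 5^1960 ≡ 367 · 682 · 1402 · 937 · 1600 · 386 ≡ 367 (mod 1961).
Since 367 ≠ 1, base 5 is a Fermat witness: 1961 is composite.

367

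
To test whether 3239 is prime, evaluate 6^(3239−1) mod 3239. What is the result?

6^1 ≡ 6 (mod 3239)
6^2 ≡ 6^2 = 36 ≡ 36 (mod 3239)
6^4 ≡ 36^2 = 1296 ≡ 1296 (mod 3239)
6^8 ≡ 1296^2 = 1679616 ≡ 1814 (mod 3239)
6^16 ≡ 1814^2 = 3290596 ≡ 3011 (mod 3239)
6^32 ≡ 3011^2 = 9066121 ≡ 160 (mod 3239)
6^64 ≡ 160^2 = 25600 ≡ 2927 (mod 3239)
6^128 ≡ 2927^2 = 8567329 ≡ 174 (mod 3239)
6^256 ≡ 174^2 = 30276 ≡ 1125 (mod 3239)
6^512 ≡ 1125^2 = 1265625 ≡ 2415 (mod 3239)
6^1024 ≡ 2415^2 = 5832225 ≡ 2025 (mod 3239)
6^2048 ≡ 2025^2 = 4100625 ≡ 51 (mod 3239)
3238 = 2048 + 1024 + 128 + 32 + 4 + 2 in binary powers of 2.
So 6^3238 ≡ 51 · 2025 · 174 · 160 · 1296 · 36 ≡ 705 (mod 3239).
Since 705 ≠ 1, base 6 is a Fermat witness: 3239 is composite.

705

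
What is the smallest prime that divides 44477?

79

44477 is odd.
Digit sum 26, not divisible by 3.
Ends in 7: not divisible by 5.
7: 44477 = 7·6353 + 6
11: 44477 = 11·4043 + 4
13: 44477 = 13·3421 + 4
17: 44477 = 17·2616 + 5
19: 44477 = 19·2340 + 17
23: 44477 = 23·1933 + 18
29: 44477 = 29·1533 + 20
31: 44477 = 31·1434 + 23
37: 44477 = 37·1202 + 3
41: 44477 = 41·1084 + 33
43: 44477 = 43·1034 + 15
47: 44477 = 47·946 + 15
53: 44477 = 53·839 + 10
59: 44477 = 59·753 + 50
61: 44477 = 61·729 + 8
67: 44477 = 67·663 + 56
71: 44477 = 71·626 + 31
73: 44477 = 73·609 + 20
79: 44477 = 79·563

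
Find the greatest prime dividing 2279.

2279 = 43 · 53
53 is prime.
So 2279 = 43 · 53; the largest prime factor is 53.

53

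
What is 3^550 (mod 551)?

35

3^1 ≡ 3 (mod 551)
3^2 ≡ 3^2 = 9 ≡ 9 (mod 551)
3^4 ≡ 9^2 = 81 ≡ 81 (mod 551)
3^8 ≡ 81^2 = 6561 ≡ 500 (mod 551)
3^16 ≡ 500^2 = 250000 ≡ 397 (mod 551)
3^32 ≡ 397^2 = 157609 ≡ 23 (mod 551)
3^64 ≡ 23^2 = 529 ≡ 529 (mod 551)
3^128 ≡ 529^2 = 279841 ≡ 484 (mod 551)
3^256 ≡ 484^2 = 234256 ≡ 81 (mod 551)
3^512 ≡ 81^2 = 6561 ≡ 500 (mod 551)
550 = 512 + 32 + 4 + 2 in binary powers of 2.
So 3^550 ≡ 500 · 23 · 81 · 9 ≡ 35 (mod 551).
Since 35 ≠ 1, base 3 is a Fermat witness: 551 is composite.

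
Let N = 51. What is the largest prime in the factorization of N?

17

51 = 3 · 17
17 is prime.
So 51 = 3 · 17; the largest prime factor is 17.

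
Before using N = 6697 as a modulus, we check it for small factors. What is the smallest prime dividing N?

37

6697 is odd.
Digit sum 28, not divisible by 3.
Ends in 7: not divisible by 5.
7: 6697 = 7·956 + 5
11: 6697 = 11·608 + 9
13: 6697 = 13·515 + 2
17: 6697 = 17·393 + 16
19: 6697 = 19·352 + 9
23: 6697 = 23·291 + 4
29: 6697 = 29·230 + 27
31: 6697 = 31·216 + 1
37: 6697 = 37·181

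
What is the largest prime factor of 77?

77 = 7 · 11
11 is prime.
So 77 = 7 · 11; the largest prime factor is 11.

11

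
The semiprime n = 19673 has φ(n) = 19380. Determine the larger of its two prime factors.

191

φ(n) = (p−1)(q−1) = n − (p+q) + 1, so p + q = 19673 − 19380 + 1 = 294.
p and q are the roots of t² − 294t + 19673 = 0.
Discriminant: 294² − 4·19673 = 86436 − 78692 = 7744; √7744 = 88.
q = (294 − 88)/2 = 103, p = (294 + 88)/2 = 191.
Check: 103 · 191 = 19673.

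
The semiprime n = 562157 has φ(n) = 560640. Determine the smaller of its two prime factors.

641

φ(n) = (p−1)(q−1) = n − (p+q) + 1, so p + q = 562157 − 560640 + 1 = 1518.
p and q are the roots of t² − 1518t + 562157 = 0.
Discriminant: 1518² − 4·562157 = 2304324 − 2248628 = 55696; √55696 = 236.
q = (1518 − 236)/2 = 641, p = (1518 + 236)/2 = 877.
Check: 641 · 877 = 562157.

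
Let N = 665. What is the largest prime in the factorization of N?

665 = 5 · 133
133 = 7 · 19
19 is prime.
So 665 = 5 · 7 · 19; the largest prime factor is 19.

19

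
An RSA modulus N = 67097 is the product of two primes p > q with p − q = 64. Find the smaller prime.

Since p = q + 64, we have 67097 = q(q + 64), so q² + 64q − 67097 = 0.
Discriminant: 64² + 4·67097 = 4096 + 268388 = 272484; √272484 = 522.
q = (−64 + 522)/2 = 229, and p = q + 64 = 293.
Check: 229 · 293 = 67097.

229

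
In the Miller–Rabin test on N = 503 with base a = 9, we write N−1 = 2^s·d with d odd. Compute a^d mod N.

1

503 − 1 = 502 = 2^1 · 251, so d = 251.
9^1 ≡ 9 (mod 503)
9^2 ≡ 9^2 = 81 ≡ 81 (mod 503)
9^4 ≡ 81^2 = 6561 ≡ 22 (mod 503)
9^8 ≡ 22^2 = 484 ≡ 484 (mod 503)
9^16 ≡ 484^2 = 234256 ≡ 361 (mod 503)
9^32 ≡ 361^2 = 130321 ≡ 44 (mod 503)
9^64 ≡ 44^2 = 1936 ≡ 427 (mod 503)
9^128 ≡ 427^2 = 182329 ≡ 243 (mod 503)
251 = 128 + 64 + 32 + 16 + 8 + 2 + 1 in binary powers of 2.
So 9^251 ≡ 243 · 427 · 44 · 361 · 484 · 81 · 9 ≡ 1 (mod 503).
Since 9^d ≡ 1 (mod 503), base 9 does not prove 503 composite.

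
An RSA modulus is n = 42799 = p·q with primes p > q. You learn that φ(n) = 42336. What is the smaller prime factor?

φ(n) = (p−1)(q−1) = n − (p+q) + 1, so p + q = 42799 − 42336 + 1 = 464.
p and q are the roots of t² − 464t + 42799 = 0.
Discriminant: 464² − 4·42799 = 215296 − 171196 = 44100; √44100 = 210.
q = (464 − 210)/2 = 127, p = (464 + 210)/2 = 337.
Check: 127 · 337 = 42799.

127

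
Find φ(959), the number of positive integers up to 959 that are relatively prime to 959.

816

Factor: 959 = 7 · 137.
φ(959) = (7−1) · (137−1) = 6 · 136 = 816.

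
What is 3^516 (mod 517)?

3^1 ≡ 3 (mod 517)
3^2 ≡ 3^2 = 9 ≡ 9 (mod 517)
3^4 ≡ 9^2 = 81 ≡ 81 (mod 517)
3^8 ≡ 81^2 = 6561 ≡ 357 (mod 517)
3^16 ≡ 357^2 = 127449 ≡ 267 (mod 517)
3^32 ≡ 267^2 = 71289 ≡ 460 (mod 517)
3^64 ≡ 460^2 = 211600 ≡ 147 (mod 517)
3^128 ≡ 147^2 = 21609 ≡ 412 (mod 517)
3^256 ≡ 412^2 = 169744 ≡ 168 (mod 517)
3^512 ≡ 168^2 = 28224 ≡ 306 (mod 517)
516 = 512 + 4 in binary powers of 2.
So 3^516 ≡ 306 · 81 ≡ 487 (mod 517).
Since 487 ≠ 1, base 3 is a Fermat witness: 517 is composite.

487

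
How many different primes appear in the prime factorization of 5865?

4

5865 = 3 · 1955
1955 = 5 · 391
391 = 17 · 23
5865 = 3 · 5 · 17 · 23, which has 4 distinct prime factors.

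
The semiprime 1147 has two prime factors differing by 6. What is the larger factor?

37

Since p = q + 6, we have 1147 = q(q + 6), so q² + 6q − 1147 = 0.
Discriminant: 6² + 4·1147 = 36 + 4588 = 4624; √4624 = 68.
q = (−6 + 68)/2 = 31, and p = q + 6 = 37.
Check: 31 · 37 = 1147.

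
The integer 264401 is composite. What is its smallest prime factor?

264401 is odd.
Digit sum 17, not divisible by 3.
Ends in 1: not divisible by 5.
7: 264401 = 7·37771 + 4
11: 264401 = 11·24036 + 5
13: 264401 = 13·20338 + 7
17: 264401 = 17·15553

17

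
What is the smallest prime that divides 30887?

30887 is odd.
Digit sum 26, not divisible by 3.
Ends in 7: not divisible by 5.
7: 30887 = 7·4412 + 3
11: 30887 = 11·2807 + 10
13: 30887 = 13·2375 + 12
17: 30887 = 17·1816 + 15
19: 30887 = 19·1625 + 12
23: 30887 = 23·1342 + 21
29: 30887 = 29·1065 + 2
31: 30887 = 31·996 + 11
37: 30887 = 37·834 + 29
41: 30887 = 41·753 + 14
43: 30887 = 43·718 + 13
47: 30887 = 47·657 + 8
53: 30887 = 53·582 + 41
59: 30887 = 59·523 + 30
61: 30887 = 61·506 + 21
67: 30887 = 67·461

67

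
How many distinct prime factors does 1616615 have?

1616615 = 5 · 323323
323323 = 7 · 46189
46189 = 11 · 4199
4199 = 13 · 323
323 = 17 · 19
1616615 = 5 · 7 · 11 · 13 · 17 · 19, which has 6 distinct prime factors.

6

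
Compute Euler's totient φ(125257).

111360

Factor: 125257 = 11 · 59 · 193.
φ(125257) = (11−1) · (59−1) · (193−1) = 10 · 58 · 192 = 111360.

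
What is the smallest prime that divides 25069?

25069 is odd.
Digit sum 22, not divisible by 3.
Ends in 9: not divisible by 5.
7: 25069 = 7·3581 + 2
11: 25069 = 11·2279

11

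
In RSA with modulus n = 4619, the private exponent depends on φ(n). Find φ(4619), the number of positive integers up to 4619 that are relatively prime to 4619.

4440

Factor: 4619 = 31 · 149.
φ(4619) = (31−1) · (149−1) = 30 · 148 = 4440.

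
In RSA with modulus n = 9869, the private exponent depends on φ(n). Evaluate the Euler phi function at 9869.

9660

Factor: 9869 = 71 · 139.
φ(9869) = (71−1) · (139−1) = 70 · 138 = 9660.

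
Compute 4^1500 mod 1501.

4^1 ≡ 4 (mod 1501)
4^2 ≡ 4^2 = 16 ≡ 16 (mod 1501)
4^4 ≡ 16^2 = 256 ≡ 256 (mod 1501)
4^8 ≡ 256^2 = 65536 ≡ 993 (mod 1501)
4^16 ≡ 993^2 = 986049 ≡ 1393 (mod 1501)
4^32 ≡ 1393^2 = 1940449 ≡ 1157 (mod 1501)
4^64 ≡ 1157^2 = 1338649 ≡ 1258 (mod 1501)
4^128 ≡ 1258^2 = 1582564 ≡ 510 (mod 1501)
4^256 ≡ 510^2 = 260100 ≡ 427 (mod 1501)
4^512 ≡ 427^2 = 182329 ≡ 708 (mod 1501)
4^1024 ≡ 708^2 = 501264 ≡ 1431 (mod 1501)
1500 = 1024 + 256 + 128 + 64 + 16 + 8 + 4 in binary powers of 2.
So 4^1500 ≡ 1431 · 427 · 510 · 1258 · 1393 · 993 · 256 ≡ 1037 (mod 1501).
Since 1037 ≠ 1, base 4 is a Fermat witness: 1501 is composite.

1037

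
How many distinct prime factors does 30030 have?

30030 = 2 · 15015
15015 = 3 · 5005
5005 = 5 · 1001
1001 = 7 · 143
143 = 11 · 13
30030 = 2 · 3 · 5 · 7 · 11 · 13, which has 6 distinct prime factors.

6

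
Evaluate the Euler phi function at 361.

342

Factor: 361 = 19^2.
φ(361) = 19^1·(19−1) = 342.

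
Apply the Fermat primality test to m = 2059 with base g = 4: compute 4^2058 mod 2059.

1161

4^1 ≡ 4 (mod 2059)
4^2 ≡ 4^2 = 16 ≡ 16 (mod 2059)
4^4 ≡ 16^2 = 256 ≡ 256 (mod 2059)
4^8 ≡ 256^2 = 65536 ≡ 1707 (mod 2059)
4^16 ≡ 1707^2 = 2913849 ≡ 364 (mod 2059)
4^32 ≡ 364^2 = 132496 ≡ 720 (mod 2059)
4^64 ≡ 720^2 = 518400 ≡ 1591 (mod 2059)
4^128 ≡ 1591^2 = 2531281 ≡ 770 (mod 2059)
4^256 ≡ 770^2 = 592900 ≡ 1967 (mod 2059)
4^512 ≡ 1967^2 = 3869089 ≡ 228 (mod 2059)
4^1024 ≡ 228^2 = 51984 ≡ 509 (mod 2059)
4^2048 ≡ 509^2 = 259081 ≡ 1706 (mod 2059)
2058 = 2048 + 8 + 2 in binary powers of 2.
So 4^2058 ≡ 1706 · 1707 · 16 ≡ 1161 (mod 2059).
Since 1161 ≠ 1, base 4 is a Fermat witness: 2059 is composite.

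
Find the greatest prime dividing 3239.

79

3239 = 41 · 79
79 is prime.
So 3239 = 41 · 79; the largest prime factor is 79.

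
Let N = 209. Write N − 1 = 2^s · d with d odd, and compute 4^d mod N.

9

209 − 1 = 208 = 2^4 · 13, so d = 13.
4^1 ≡ 4 (mod 209)
4^2 ≡ 4^2 = 16 ≡ 16 (mod 209)
4^4 ≡ 16^2 = 256 ≡ 47 (mod 209)
4^8 ≡ 47^2 = 2209 ≡ 119 (mod 209)
13 = 8 + 4 + 1 in binary powers of 2.
So 4^13 ≡ 119 · 47 · 4 ≡ 9 (mod 209).
Squaring chain: 9 → 81 → 82 → 36; never reaches −1, so base 4 is a Miller–Rabin witness that 209 is composite.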